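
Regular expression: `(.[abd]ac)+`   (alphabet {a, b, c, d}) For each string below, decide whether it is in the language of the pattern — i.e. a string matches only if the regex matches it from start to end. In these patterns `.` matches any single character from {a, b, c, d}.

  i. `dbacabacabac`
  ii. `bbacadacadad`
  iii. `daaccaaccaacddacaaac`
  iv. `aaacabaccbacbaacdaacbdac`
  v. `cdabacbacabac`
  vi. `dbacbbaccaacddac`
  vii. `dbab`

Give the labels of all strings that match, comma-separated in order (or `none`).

i. `dbacabacabac` → match
ii. `bbacadacadad` → no match — must end with `ac`
iii → match
iv → match
v → no match
vi → match
vii. `dbab` → no match — must end with `ac`

i, iii, iv, vi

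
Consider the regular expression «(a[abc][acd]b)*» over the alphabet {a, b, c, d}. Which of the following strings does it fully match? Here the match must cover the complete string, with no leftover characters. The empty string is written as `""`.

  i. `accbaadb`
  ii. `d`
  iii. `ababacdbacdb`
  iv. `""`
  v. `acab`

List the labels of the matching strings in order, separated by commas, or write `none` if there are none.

i → match
ii → no match
iii → match
iv → match
v → match

i, iii, iv, v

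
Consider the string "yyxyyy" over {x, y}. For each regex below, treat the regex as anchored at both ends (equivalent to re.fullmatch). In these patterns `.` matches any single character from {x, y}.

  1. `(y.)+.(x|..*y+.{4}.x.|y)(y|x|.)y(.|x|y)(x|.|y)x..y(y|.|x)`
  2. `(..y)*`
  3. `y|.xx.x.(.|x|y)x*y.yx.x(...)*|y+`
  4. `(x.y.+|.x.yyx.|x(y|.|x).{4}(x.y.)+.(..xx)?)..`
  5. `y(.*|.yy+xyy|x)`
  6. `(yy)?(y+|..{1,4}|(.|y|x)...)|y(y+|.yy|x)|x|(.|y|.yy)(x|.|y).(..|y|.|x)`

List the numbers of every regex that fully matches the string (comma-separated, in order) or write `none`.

1 → no match
2 → no match
3 → no match
4 → no match
5 → match
6 → match

5, 6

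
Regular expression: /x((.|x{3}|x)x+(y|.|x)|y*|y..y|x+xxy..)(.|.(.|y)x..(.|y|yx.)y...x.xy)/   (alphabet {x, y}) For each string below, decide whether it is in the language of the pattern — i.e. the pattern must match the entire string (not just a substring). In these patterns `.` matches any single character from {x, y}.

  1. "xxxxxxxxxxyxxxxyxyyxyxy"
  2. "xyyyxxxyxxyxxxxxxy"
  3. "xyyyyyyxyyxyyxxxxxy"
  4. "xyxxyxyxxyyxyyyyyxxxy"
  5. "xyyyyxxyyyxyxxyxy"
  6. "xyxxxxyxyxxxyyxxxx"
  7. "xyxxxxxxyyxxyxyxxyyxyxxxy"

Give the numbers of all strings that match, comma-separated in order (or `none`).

1 → match
2 → match
3 → match
4 → match
5 → match
6 → no match
7 → match

1, 2, 3, 4, 5, 7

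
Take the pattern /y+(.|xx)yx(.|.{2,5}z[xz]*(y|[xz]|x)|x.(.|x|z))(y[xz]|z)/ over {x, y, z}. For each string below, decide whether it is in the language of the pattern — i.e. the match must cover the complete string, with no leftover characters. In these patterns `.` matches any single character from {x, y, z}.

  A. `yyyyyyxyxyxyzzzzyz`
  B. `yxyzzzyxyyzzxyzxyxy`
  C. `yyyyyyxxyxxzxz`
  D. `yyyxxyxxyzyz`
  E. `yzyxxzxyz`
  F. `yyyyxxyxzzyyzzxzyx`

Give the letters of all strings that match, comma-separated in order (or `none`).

A, C, D, E, F

A → match
B → no match
C → match
D → match
E → match
F → match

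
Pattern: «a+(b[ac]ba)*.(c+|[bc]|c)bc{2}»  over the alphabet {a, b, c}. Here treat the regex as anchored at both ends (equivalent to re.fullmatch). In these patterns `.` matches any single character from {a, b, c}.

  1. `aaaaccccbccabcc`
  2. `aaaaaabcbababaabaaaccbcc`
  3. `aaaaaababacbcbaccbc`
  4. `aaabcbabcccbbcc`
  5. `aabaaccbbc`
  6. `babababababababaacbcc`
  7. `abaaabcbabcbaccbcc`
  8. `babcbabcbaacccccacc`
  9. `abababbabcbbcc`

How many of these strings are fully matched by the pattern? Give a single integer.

1 → no match
2 → no match
3 → no match
4 → no match
5 → no match
6 → no match — must start with `a`
7 → no match
8 → no match — must start with `a`
9 → no match
Total matched: 0

0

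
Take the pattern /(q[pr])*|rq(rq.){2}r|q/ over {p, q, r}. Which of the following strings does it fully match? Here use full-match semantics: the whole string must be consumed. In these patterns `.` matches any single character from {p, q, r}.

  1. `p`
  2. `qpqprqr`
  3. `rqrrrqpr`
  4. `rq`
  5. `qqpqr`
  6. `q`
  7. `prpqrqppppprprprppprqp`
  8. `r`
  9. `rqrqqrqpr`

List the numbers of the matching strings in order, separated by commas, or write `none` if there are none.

1 → no match
2 → no match
3 → no match
4 → no match
5 → no match
6 → match
7 → no match
8 → no match
9 → match

6, 9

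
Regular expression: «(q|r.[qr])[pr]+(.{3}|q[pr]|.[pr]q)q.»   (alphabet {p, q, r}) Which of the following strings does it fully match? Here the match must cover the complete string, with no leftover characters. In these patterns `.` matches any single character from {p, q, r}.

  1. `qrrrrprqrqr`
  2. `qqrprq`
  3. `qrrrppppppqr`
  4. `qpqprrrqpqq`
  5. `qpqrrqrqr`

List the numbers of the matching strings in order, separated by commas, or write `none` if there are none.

1. `qrrrrprqrqr` → match
2. `qqrprq` → no match
3. `qrrrppppppqr` → match
4. `qpqprrrqpqq` → no match
5. `qpqrrqrqr` → no match

1, 3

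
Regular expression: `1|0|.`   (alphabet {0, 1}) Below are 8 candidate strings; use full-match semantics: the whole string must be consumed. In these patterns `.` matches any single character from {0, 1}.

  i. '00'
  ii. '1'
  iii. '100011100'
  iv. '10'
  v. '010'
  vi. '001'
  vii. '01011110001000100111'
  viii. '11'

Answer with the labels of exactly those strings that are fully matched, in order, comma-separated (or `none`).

ii

i → no match
ii → match
iii → no match
iv → no match
v → no match
vi → no match
vii → no match
viii → no match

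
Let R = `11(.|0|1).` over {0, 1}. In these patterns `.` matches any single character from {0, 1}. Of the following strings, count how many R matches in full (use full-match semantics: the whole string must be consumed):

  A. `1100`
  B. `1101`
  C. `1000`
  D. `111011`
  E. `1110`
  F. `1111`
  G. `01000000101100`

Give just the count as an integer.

A. `1100` → match
B. `1101` → match
C. `1000` → no match — must start with `11`
D. `111011` → no match
E. `1110` → match
F. `1111` → match
G → no match — must start with `11`
Total matched: 4

4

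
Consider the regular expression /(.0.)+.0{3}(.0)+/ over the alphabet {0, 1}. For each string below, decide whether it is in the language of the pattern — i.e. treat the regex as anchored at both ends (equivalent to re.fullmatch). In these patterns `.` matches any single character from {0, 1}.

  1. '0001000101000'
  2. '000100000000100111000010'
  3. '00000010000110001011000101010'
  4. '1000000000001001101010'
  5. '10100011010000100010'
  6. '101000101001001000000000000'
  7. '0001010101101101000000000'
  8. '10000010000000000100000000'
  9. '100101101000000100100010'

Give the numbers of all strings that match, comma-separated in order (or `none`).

1, 6, 8, 9

1 → match
2 → no match
3 → no match
4 → no match
5 → no match
6 → match
7 → no match
8 → match
9 → match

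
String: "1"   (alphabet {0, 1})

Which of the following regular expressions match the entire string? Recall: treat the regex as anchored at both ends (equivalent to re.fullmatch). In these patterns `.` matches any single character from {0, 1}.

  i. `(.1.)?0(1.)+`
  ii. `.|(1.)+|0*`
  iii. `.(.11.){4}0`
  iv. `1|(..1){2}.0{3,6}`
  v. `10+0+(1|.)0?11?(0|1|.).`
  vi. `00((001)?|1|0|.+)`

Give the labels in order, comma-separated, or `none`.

i → no match
ii → match
iii → no match — must end with "0"
iv → match
v → no match — must start with "10"
vi → no match — must start with "00"

ii, iv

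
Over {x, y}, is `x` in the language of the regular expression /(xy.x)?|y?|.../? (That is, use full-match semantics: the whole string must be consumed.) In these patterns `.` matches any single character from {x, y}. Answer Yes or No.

No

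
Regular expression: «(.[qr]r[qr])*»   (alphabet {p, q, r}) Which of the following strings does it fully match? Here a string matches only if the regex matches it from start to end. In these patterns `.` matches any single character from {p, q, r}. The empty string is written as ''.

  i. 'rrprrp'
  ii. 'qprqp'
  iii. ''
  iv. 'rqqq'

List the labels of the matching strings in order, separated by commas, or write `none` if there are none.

iii

i → no match
ii → no match
iii → match
iv → no match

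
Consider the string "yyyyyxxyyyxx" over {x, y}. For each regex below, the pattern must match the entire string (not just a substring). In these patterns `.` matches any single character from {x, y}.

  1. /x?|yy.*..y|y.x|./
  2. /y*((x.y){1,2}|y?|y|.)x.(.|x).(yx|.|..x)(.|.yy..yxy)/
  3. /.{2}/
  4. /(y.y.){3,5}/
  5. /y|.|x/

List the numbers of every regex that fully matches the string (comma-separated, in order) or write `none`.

1 → no match
2 → match
3 → no match
4 → no match
5 → no match

2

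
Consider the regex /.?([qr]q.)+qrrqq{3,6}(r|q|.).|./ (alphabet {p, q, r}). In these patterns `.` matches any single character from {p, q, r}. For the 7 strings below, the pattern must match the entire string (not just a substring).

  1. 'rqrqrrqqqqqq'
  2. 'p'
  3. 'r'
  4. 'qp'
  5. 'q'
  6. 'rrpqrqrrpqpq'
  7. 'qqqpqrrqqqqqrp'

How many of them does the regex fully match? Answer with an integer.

5

1 → match
2 → match
3 → match
4 → no match
5 → match
6 → no match
7 → match
Total matched: 5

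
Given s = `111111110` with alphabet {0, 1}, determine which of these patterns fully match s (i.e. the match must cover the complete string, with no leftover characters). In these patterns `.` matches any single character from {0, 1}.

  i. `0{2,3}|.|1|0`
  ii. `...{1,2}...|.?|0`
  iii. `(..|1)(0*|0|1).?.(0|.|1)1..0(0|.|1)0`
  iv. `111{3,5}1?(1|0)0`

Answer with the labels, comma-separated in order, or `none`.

iv

i → no match
ii → no match
iii → no match
iv → match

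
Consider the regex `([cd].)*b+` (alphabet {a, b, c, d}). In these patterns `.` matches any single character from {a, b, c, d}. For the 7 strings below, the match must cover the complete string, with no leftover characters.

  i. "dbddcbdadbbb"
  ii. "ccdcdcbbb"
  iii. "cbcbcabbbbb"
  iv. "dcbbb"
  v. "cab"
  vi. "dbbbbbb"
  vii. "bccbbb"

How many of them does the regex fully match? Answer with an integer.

6

i → match
ii → match
iii → match
iv → match
v → match
vi → match
vii → no match
Total matched: 6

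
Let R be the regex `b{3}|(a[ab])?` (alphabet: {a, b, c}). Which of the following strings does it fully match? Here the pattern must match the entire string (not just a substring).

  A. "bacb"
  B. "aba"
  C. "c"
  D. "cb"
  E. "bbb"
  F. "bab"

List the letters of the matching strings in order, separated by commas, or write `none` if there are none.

E

A. "bacb" → no match
B. "aba" → no match
C. "c" → no match
D. "cb" → no match
E. "bbb" → match
F. "bab" → no match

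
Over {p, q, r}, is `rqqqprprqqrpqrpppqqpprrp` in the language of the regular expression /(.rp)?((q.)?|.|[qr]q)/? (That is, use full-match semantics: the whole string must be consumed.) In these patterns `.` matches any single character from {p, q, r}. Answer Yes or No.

No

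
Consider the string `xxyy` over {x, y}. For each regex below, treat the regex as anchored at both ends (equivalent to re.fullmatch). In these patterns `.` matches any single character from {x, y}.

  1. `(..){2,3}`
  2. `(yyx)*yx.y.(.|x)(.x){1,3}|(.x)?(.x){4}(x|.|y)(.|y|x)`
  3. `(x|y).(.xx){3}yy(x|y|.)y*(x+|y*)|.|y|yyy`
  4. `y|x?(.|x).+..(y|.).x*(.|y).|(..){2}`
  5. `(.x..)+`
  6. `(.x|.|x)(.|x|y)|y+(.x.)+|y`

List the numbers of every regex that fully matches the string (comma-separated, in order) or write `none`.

1 → match
2 → no match
3 → no match
4 → match
5 → match
6 → no match

1, 4, 5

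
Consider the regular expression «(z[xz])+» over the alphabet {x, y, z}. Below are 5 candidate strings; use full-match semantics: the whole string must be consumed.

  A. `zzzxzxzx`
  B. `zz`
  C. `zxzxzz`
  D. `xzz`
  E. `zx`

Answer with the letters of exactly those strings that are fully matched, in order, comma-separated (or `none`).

A → match
B → match
C → match
D → no match — must start with `z`
E → match

A, B, C, E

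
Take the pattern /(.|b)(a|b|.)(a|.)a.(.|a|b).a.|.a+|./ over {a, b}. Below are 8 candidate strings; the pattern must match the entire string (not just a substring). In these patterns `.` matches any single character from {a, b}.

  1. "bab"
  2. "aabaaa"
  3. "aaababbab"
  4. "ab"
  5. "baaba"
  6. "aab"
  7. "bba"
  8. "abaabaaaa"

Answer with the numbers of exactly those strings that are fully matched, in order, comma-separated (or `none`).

8

1 → no match
2 → no match
3 → no match
4 → no match
5 → no match
6 → no match
7 → no match
8 → match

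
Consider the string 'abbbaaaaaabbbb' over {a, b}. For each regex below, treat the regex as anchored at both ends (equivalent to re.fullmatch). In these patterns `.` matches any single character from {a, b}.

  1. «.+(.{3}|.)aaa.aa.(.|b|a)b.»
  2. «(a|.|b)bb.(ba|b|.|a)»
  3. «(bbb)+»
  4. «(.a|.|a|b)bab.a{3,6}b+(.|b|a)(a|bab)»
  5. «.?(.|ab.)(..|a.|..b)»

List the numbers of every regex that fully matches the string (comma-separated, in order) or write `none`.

1

1 → match
2 → no match
3 → no match — must start with 'bbb'
4 → no match
5 → no match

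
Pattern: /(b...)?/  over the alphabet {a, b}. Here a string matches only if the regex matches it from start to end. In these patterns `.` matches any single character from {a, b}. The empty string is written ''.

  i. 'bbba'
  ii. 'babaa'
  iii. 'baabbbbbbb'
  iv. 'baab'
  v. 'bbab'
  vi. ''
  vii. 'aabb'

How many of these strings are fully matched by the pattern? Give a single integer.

i → match
ii → no match
iii → no match
iv → match
v → match
vi → match
vii → no match
Total matched: 4

4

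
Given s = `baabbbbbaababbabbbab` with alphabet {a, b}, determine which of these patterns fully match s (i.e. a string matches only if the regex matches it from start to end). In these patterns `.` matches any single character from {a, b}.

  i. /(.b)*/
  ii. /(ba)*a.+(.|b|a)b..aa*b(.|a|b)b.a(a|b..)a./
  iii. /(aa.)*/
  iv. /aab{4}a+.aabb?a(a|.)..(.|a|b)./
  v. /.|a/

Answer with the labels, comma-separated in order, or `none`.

ii

i → no match
ii → match
iii → no match
iv → no match — must start with `aab`
v → no match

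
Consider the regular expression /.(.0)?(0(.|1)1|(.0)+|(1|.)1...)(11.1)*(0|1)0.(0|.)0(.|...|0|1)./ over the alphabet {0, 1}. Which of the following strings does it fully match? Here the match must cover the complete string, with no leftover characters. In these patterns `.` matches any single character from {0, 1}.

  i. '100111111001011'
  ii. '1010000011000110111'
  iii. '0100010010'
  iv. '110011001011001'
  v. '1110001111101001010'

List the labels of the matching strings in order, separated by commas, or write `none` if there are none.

i, iii, iv, v

i → match
ii → no match
iii → match
iv → match
v → match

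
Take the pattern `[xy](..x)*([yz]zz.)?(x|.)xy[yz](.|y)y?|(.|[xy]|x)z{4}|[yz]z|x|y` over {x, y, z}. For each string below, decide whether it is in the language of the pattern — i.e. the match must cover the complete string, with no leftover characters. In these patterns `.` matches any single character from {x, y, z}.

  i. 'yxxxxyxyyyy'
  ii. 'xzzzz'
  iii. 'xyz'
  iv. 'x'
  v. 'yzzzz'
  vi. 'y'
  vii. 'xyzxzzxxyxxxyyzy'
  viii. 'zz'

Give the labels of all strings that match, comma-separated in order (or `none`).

i → no match
ii → match
iii → no match
iv → match
v → match
vi → match
vii → match
viii → match

ii, iv, v, vi, vii, viii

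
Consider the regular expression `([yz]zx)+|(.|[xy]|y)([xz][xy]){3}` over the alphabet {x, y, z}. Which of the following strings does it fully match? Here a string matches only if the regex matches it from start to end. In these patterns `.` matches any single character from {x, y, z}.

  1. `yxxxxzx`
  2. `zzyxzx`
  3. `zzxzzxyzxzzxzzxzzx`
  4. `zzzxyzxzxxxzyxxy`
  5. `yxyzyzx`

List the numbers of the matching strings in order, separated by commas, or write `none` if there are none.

1 → match
2 → no match
3 → match
4 → no match
5 → match

1, 3, 5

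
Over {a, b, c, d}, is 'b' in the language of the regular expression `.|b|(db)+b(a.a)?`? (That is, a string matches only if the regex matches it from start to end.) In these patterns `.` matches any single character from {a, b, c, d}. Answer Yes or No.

Yes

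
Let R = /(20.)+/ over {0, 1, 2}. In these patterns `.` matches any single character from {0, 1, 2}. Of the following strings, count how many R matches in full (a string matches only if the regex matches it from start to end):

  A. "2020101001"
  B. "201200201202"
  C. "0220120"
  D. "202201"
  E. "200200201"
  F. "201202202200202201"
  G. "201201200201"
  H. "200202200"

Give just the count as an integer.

A. "2020101001" → no match
B. "201200201202" → match
C. "0220120" → no match — must start with "20"
D. "202201" → match
E. "200200201" → match
F → match
G. "201201200201" → match
H. "200202200" → match
Total matched: 6

6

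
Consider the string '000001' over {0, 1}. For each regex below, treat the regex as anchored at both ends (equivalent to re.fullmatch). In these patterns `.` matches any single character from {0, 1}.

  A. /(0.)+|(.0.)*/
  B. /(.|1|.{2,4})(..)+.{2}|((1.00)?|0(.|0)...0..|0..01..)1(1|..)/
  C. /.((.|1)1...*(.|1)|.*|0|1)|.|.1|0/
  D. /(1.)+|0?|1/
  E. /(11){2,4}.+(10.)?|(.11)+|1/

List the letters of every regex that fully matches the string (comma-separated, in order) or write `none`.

A → match
B → match
C → match
D → no match
E → no match

A, B, C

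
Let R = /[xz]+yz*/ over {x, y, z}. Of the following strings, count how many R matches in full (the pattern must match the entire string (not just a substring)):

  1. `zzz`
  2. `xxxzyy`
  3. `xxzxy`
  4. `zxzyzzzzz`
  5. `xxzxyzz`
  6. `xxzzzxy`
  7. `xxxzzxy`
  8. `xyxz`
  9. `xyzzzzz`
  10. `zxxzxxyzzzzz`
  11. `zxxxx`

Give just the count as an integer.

7

1 → no match
2 → no match
3 → match
4 → match
5 → match
6 → match
7 → match
8 → no match
9 → match
10 → match
11 → no match
Total matched: 7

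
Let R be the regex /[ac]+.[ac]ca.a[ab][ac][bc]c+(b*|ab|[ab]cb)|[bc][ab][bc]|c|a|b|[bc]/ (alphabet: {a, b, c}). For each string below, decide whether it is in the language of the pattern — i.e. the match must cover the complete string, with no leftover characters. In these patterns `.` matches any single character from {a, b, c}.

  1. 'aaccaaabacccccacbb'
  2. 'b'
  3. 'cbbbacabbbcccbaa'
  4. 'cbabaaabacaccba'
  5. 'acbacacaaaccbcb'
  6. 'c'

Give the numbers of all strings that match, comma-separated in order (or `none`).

2, 5, 6

1 → no match
2 → match
3 → no match
4 → no match
5 → match
6 → match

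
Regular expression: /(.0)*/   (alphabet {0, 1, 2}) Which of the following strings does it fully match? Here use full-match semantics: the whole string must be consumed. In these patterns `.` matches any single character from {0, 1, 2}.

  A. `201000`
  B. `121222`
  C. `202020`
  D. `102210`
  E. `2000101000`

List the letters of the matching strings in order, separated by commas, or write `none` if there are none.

A, C, E

A → match
B → no match
C → match
D → no match
E → match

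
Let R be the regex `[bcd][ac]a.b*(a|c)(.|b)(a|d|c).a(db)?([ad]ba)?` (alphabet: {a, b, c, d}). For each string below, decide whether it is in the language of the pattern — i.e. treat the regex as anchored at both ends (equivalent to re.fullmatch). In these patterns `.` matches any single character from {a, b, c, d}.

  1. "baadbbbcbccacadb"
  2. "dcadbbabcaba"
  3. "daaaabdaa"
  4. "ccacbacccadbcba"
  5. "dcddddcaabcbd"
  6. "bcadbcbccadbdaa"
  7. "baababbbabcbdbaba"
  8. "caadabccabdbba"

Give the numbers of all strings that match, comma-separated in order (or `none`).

3

1 → no match
2 → no match
3 → match
4 → no match
5 → no match
6 → no match
7 → no match
8 → no match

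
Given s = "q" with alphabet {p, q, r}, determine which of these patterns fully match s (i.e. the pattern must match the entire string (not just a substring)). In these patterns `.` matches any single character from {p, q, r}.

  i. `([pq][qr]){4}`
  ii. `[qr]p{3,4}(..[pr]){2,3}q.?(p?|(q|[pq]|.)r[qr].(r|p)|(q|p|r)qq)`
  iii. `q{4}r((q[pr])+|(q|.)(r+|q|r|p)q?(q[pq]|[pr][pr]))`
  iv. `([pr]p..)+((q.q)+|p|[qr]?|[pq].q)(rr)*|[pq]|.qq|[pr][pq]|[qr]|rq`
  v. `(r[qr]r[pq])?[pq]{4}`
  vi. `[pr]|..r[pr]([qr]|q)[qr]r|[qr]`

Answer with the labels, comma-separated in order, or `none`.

iv, vi

i → no match
ii → no match
iii → no match
iv → match
v → no match
vi → match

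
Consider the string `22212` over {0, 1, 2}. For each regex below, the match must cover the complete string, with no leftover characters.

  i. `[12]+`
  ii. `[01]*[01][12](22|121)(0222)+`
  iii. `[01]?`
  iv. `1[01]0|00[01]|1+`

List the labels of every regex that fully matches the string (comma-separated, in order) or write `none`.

i → match
ii → no match — must end with `0222`
iii → no match
iv → no match

i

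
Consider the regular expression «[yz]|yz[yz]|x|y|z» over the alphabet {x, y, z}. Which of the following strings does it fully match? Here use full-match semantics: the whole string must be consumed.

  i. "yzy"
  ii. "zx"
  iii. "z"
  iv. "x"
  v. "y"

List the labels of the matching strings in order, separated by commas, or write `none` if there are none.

i → match
ii → no match
iii → match
iv → match
v → match

i, iii, iv, v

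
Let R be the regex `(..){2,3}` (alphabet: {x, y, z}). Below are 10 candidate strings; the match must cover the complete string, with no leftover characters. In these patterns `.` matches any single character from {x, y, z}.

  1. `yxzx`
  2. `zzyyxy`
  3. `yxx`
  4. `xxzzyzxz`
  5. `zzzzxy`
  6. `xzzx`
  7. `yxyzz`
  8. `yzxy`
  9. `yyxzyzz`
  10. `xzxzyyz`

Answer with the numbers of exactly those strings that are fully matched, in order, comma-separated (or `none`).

1, 2, 5, 6, 8

1. `yxzx` → match
2. `zzyyxy` → match
3. `yxx` → no match
4. `xxzzyzxz` → no match
5. `zzzzxy` → match
6. `xzzx` → match
7. `yxyzz` → no match
8. `yzxy` → match
9. `yyxzyzz` → no match
10. `xzxzyyz` → no match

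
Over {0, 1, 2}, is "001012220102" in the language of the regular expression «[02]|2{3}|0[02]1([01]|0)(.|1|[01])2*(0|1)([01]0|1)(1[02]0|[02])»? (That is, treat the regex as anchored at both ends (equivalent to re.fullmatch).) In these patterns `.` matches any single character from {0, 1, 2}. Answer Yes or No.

Yes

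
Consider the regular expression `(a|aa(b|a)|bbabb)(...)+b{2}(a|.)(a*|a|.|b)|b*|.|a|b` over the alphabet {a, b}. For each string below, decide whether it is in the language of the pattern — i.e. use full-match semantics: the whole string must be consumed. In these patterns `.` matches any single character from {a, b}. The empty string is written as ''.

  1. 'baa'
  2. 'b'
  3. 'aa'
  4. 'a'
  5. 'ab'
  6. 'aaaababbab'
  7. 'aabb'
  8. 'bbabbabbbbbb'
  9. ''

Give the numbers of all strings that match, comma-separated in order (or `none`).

2, 4, 6, 8, 9

1 → no match
2 → match
3 → no match
4 → match
5 → no match
6 → match
7 → no match
8 → match
9 → match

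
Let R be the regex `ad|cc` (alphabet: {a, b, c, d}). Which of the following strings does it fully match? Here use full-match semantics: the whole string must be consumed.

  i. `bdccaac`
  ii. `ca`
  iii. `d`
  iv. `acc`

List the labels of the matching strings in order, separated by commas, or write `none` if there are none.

none

i → no match
ii → no match
iii → no match
iv → no match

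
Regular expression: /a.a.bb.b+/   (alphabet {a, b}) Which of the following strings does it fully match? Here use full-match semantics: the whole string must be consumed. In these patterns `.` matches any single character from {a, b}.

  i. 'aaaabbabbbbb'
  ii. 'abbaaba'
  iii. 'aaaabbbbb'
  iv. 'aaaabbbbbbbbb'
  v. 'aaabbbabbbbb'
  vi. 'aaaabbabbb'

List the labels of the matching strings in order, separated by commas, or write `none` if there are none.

i → match
ii → no match — must end with 'b'
iii → match
iv → match
v → match
vi → match

i, iii, iv, v, vi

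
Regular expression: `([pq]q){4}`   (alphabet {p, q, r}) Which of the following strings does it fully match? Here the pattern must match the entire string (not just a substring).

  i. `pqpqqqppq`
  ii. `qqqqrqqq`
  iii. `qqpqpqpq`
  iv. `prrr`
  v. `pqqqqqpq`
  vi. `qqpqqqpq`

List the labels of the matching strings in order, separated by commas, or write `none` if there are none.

i → no match
ii → no match
iii → match
iv → no match — must end with `q`
v → match
vi → match

iii, v, vi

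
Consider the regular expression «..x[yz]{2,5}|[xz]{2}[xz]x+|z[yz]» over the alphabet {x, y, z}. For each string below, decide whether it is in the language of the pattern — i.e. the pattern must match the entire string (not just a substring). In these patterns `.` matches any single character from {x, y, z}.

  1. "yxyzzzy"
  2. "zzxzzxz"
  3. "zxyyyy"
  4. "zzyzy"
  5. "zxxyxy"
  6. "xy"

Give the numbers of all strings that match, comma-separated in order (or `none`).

none

1. "yxyzzzy" → no match
2. "zzxzzxz" → no match
3. "zxyyyy" → no match
4. "zzyzy" → no match
5. "zxxyxy" → no match
6. "xy" → no match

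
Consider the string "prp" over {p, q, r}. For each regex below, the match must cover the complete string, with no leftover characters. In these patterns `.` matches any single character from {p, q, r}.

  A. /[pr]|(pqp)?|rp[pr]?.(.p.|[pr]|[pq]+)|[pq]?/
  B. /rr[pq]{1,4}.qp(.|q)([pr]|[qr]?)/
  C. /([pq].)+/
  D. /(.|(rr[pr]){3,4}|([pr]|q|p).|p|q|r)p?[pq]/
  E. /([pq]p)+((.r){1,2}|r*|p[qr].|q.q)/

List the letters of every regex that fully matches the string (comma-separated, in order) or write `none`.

A → no match
B → no match — must start with "rr"
C → no match
D → match
E → no match

D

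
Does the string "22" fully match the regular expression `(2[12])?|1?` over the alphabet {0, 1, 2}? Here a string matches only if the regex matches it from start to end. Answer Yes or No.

Yes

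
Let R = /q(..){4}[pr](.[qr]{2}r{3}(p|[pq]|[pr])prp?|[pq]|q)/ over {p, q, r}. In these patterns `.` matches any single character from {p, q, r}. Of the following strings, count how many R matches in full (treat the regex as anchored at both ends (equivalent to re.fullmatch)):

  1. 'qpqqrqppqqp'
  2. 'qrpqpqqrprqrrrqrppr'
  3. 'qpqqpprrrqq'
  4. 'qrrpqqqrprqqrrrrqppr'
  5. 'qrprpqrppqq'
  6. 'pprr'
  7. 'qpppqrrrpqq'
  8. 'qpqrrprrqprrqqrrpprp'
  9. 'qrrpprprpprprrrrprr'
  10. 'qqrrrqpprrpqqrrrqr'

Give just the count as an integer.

0

1 → no match
2 → no match
3 → no match
4 → no match
5 → no match
6 → no match — must start with 'q'
7 → no match
8 → no match
9 → no match
10 → no match
Total matched: 0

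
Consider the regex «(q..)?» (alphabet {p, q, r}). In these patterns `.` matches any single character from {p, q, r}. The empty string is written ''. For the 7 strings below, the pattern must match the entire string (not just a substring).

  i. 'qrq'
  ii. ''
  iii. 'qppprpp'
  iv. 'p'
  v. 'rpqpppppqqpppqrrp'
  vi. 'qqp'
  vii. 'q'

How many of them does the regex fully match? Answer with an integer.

i. 'qrq' → match
ii. '' → match
iii. 'qppprpp' → no match
iv. 'p' → no match
v → no match
vi. 'qqp' → match
vii. 'q' → no match
Total matched: 3

3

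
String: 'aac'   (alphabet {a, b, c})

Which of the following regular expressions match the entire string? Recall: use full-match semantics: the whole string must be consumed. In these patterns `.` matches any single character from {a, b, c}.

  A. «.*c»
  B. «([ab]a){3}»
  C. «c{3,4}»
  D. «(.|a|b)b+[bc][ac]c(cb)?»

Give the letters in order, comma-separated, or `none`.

A

A → match
B → no match — must end with 'a'
C → no match — must start with 'c'
D → no match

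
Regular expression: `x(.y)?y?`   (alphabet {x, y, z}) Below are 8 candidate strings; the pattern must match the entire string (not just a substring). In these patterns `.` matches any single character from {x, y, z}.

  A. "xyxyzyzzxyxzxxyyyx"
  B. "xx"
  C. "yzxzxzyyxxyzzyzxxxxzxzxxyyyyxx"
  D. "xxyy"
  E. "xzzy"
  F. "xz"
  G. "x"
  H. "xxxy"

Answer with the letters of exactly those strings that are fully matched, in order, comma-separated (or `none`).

A → no match
B → no match
C → no match — must start with "x"
D → match
E → no match
F → no match
G → match
H → no match

D, G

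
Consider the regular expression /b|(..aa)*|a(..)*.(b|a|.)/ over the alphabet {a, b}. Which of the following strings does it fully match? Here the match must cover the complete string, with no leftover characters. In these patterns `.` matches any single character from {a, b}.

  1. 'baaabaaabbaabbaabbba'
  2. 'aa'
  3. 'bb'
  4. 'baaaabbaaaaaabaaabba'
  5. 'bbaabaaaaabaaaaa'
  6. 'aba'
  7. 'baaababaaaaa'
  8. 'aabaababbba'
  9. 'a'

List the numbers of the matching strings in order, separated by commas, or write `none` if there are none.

6, 8

1 → no match
2. 'aa' → no match
3. 'bb' → no match
4 → no match
5 → no match
6. 'aba' → match
7. 'baaababaaaaa' → no match
8. 'aabaababbba' → match
9. 'a' → no match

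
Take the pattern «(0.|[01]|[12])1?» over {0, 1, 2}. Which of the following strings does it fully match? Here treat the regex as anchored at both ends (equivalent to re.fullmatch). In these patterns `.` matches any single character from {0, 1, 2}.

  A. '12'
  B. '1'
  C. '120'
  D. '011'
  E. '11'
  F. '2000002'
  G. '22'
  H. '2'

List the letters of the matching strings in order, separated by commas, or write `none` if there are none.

A → no match
B → match
C → no match
D → match
E → match
F → no match
G → no match
H → match

B, D, E, H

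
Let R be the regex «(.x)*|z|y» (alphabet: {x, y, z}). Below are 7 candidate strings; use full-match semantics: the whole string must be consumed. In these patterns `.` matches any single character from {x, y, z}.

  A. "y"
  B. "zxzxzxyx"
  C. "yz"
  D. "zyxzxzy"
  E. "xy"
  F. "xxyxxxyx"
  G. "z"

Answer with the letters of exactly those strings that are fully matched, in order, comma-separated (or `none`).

A, B, F, G

A → match
B → match
C → no match
D → no match
E → no match
F → match
G → match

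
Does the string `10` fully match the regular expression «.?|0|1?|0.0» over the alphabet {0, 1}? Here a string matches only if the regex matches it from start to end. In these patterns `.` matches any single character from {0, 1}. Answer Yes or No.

No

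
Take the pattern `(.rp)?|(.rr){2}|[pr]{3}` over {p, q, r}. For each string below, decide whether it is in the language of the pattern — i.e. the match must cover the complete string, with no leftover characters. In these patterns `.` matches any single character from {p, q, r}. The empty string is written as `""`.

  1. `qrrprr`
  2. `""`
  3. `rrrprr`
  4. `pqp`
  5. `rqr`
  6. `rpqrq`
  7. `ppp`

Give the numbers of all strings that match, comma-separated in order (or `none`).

1. `qrrprr` → match
2. `""` → match
3. `rrrprr` → match
4. `pqp` → no match
5. `rqr` → no match
6. `rpqrq` → no match
7. `ppp` → match

1, 2, 3, 7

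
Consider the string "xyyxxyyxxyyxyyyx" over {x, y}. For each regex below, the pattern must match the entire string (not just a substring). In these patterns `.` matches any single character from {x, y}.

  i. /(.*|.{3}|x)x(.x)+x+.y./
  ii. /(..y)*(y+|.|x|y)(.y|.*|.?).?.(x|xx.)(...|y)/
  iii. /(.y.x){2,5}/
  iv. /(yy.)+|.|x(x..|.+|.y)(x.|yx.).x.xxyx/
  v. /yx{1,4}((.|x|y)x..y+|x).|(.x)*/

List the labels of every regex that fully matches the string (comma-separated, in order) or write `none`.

i → no match
ii → no match
iii → match
iv → no match
v → no match

iii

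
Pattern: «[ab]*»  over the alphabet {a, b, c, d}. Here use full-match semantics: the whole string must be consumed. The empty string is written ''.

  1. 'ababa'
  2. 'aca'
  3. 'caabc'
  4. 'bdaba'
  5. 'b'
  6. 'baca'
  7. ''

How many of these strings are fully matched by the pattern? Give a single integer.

3

1 → match
2 → no match
3 → no match
4 → no match
5 → match
6 → no match
7 → match
Total matched: 3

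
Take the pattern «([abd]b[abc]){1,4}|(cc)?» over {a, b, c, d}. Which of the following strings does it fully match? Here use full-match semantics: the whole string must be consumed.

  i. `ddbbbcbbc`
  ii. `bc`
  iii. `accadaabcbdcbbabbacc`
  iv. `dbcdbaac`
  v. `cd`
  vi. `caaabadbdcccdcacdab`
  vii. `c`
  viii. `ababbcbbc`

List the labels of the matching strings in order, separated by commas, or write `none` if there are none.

i → no match
ii → no match
iii → no match
iv → no match
v → no match
vi → no match
vii → no match
viii → match

viii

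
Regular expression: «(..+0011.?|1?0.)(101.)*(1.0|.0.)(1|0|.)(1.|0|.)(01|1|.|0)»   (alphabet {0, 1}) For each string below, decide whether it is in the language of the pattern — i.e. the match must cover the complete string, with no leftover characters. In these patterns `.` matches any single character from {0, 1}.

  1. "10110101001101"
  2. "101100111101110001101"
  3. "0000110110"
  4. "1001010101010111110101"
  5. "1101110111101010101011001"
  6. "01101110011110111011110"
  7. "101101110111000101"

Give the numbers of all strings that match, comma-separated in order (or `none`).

1 → match
2 → match
3. "0000110110" → no match
4 → no match
5 → no match
6 → match
7 → match

1, 2, 6, 7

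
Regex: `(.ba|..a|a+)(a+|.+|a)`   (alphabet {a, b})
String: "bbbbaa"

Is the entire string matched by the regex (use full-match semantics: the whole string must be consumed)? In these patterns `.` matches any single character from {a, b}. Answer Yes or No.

No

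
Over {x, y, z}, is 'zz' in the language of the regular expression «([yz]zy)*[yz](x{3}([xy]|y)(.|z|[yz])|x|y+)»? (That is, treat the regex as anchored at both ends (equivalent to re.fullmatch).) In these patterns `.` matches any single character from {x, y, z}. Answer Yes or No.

No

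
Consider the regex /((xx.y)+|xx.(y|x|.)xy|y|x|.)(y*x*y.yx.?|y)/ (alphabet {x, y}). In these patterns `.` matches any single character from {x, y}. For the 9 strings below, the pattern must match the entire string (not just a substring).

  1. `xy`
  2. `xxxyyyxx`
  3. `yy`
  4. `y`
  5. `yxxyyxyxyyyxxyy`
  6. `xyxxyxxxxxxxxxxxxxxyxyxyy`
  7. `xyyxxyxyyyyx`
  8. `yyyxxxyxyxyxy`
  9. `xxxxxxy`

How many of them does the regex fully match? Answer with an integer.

1. `xy` → match
2. `xxxyyyxx` → match
3. `yy` → match
4. `y` → no match
5 → no match
6 → no match
7. `xyyxxyxyyyyx` → no match
8 → no match
9. `xxxxxxy` → no match
Total matched: 3

3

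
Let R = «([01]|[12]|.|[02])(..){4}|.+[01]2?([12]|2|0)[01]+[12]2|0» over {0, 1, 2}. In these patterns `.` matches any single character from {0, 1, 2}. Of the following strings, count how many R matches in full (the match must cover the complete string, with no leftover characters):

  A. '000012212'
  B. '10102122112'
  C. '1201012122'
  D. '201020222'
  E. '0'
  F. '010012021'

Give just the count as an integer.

A → match
B → match
C → match
D → match
E → match
F → match
Total matched: 6

6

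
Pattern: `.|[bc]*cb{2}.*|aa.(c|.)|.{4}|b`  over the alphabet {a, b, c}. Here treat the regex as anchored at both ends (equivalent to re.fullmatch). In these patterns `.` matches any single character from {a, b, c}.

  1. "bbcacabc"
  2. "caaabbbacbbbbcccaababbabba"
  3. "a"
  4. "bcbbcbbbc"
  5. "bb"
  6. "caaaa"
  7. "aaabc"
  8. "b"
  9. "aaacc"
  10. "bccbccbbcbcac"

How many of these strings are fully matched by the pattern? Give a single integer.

4

1 → no match
2 → no match
3 → match
4 → match
5 → no match
6 → no match
7 → no match
8 → match
9 → no match
10 → match
Total matched: 4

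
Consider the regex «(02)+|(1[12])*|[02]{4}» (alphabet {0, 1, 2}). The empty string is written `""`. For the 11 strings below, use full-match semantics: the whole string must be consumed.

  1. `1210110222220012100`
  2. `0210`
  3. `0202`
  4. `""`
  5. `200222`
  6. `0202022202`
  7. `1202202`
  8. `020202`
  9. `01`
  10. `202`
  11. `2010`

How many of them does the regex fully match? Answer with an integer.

3

1 → no match
2 → no match
3 → match
4 → match
5 → no match
6 → no match
7 → no match
8 → match
9 → no match
10 → no match
11 → no match
Total matched: 3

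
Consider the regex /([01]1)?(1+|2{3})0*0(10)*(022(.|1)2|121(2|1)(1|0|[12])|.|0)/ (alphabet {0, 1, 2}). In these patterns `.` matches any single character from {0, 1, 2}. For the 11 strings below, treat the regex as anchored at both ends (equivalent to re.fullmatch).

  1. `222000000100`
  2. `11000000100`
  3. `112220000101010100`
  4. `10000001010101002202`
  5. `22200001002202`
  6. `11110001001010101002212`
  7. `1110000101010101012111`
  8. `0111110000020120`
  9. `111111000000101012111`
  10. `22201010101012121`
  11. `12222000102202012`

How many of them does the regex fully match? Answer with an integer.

1 → match
2 → match
3 → match
4 → match
5 → match
6 → no match
7 → match
8 → no match
9 → match
10 → match
11 → no match
Total matched: 8

8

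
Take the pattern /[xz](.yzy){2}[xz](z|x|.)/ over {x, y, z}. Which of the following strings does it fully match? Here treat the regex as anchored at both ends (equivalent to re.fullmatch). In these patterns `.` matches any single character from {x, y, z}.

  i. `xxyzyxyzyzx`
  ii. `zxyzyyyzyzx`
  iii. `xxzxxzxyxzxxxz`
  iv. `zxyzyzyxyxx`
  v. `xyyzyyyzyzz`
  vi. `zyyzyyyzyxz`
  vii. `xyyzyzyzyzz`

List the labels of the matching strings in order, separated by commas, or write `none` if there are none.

i, ii, v, vi, vii

i. `xxyzyxyzyzx` → match
ii. `zxyzyyyzyzx` → match
iii → no match
iv. `zxyzyzyxyxx` → no match
v. `xyyzyyyzyzz` → match
vi. `zyyzyyyzyxz` → match
vii. `xyyzyzyzyzz` → match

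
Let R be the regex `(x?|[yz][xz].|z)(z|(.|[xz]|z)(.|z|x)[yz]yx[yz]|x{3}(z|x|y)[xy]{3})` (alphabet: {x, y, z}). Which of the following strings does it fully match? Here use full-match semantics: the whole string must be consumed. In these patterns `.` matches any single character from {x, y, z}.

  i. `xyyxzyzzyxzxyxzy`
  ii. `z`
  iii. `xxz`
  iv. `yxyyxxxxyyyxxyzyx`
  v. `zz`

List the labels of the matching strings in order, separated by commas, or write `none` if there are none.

i → no match
ii → match
iii → no match
iv → no match
v → match

ii, v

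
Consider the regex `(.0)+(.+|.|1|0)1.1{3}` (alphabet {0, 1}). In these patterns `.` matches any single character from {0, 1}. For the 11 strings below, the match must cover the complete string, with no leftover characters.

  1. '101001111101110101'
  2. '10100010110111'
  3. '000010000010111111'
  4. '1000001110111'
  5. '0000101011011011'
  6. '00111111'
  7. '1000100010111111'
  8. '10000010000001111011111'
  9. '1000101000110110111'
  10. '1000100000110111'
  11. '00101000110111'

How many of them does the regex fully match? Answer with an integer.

9

1 → no match
2 → match
3 → match
4 → match
5 → no match
6 → match
7 → match
8 → match
9 → match
10 → match
11 → match
Total matched: 9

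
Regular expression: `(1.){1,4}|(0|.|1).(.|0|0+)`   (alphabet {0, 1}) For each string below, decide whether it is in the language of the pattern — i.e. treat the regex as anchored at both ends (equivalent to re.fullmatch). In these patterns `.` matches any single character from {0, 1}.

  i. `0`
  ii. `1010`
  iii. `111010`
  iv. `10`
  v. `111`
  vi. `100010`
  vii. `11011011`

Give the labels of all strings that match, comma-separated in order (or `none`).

i → no match
ii → match
iii → match
iv → match
v → match
vi → no match
vii → no match

ii, iii, iv, v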